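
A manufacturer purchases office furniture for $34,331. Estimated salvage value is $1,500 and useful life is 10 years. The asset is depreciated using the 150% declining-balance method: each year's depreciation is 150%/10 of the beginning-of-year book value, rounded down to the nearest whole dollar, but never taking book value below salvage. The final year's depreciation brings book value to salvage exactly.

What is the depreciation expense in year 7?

$1,942

Depreciable base = $34,331 − $1,500 = $32,831.
Year 1: ⌊$34,331 × 150%/10⌋ = $5,149. Book value $29,182.
Year 2: ⌊$29,182 × 150%/10⌋ = $4,377. Book value $24,805.
Year 3: ⌊$24,805 × 150%/10⌋ = $3,720. Book value $21,085.
Year 4: ⌊$21,085 × 150%/10⌋ = $3,162. Book value $17,923.
Year 5: ⌊$17,923 × 150%/10⌋ = $2,688. Book value $15,235.
Year 6: ⌊$15,235 × 150%/10⌋ = $2,285. Book value $12,950.
Year 7: ⌊$12,950 × 150%/10⌋ = $1,942. Book value $11,008.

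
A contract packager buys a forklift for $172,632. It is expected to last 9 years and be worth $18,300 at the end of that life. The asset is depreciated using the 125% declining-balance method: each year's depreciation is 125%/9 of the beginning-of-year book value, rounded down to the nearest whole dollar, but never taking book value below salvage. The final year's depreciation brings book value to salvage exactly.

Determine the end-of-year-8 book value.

$52,194

Depreciable base = $172,632 − $18,300 = $154,332.
Year 1: ⌊$172,632 × 125%/9⌋ = $23,976. Book value $148,656.
Year 2: ⌊$148,656 × 125%/9⌋ = $20,646. Book value $128,010.
Year 3: ⌊$128,010 × 125%/9⌋ = $17,779. Book value $110,231.
Year 4: ⌊$110,231 × 125%/9⌋ = $15,309. Book value $94,922.
Year 5: ⌊$94,922 × 125%/9⌋ = $13,183. Book value $81,739.
Year 6: ⌊$81,739 × 125%/9⌋ = $11,352. Book value $70,387.
Year 7: ⌊$70,387 × 125%/9⌋ = $9,775. Book value $60,612.
Year 8: ⌊$60,612 × 125%/9⌋ = $8,418. Book value $52,194.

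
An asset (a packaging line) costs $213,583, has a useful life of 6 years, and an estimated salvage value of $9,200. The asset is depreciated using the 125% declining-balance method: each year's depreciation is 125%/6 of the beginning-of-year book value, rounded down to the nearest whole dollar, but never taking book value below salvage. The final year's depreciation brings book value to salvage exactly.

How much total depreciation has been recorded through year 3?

$107,609

Depreciable base = $213,583 − $9,200 = $204,383.
Year 1: ⌊$213,583 × 125%/6⌋ = $44,496. Book value $169,087.
Year 2: ⌊$169,087 × 125%/6⌋ = $35,226. Book value $133,861.
Year 3: ⌊$133,861 × 125%/6⌋ = $27,887. Book value $105,974.
Accumulated through year 3 = $213,583 − $105,974 = $107,609.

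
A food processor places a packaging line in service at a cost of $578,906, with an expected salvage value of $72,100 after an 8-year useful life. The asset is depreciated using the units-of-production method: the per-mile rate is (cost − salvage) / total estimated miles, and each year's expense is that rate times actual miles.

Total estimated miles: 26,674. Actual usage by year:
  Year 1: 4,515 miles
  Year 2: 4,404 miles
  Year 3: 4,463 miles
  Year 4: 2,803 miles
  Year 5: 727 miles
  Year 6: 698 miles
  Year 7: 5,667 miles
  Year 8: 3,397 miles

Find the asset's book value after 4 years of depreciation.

$271,391

Depreciable base = $578,906 − $72,100 = $506,806.
Rate = $506,806 / 26,674 miles = $19 per mile.
Year 1: 4,515 × $19 = $85,785. Book value $493,121.
Year 2: 4,404 × $19 = $83,676. Book value $409,445.
Year 3: 4,463 × $19 = $84,797. Book value $324,648.
Year 4: 2,803 × $19 = $53,257. Book value $271,391.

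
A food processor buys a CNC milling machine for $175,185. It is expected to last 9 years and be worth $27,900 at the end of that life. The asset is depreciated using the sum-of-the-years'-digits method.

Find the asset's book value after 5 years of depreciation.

$60,630

Depreciable base = $175,185 − $27,900 = $147,285.
Sum of the years' digits = 9+8+7+6+5+4+3+2+1 = 45.
Year 1: $147,285 × 9/45 = $29,457. Book value $145,728.
Year 2: $147,285 × 8/45 = $26,184. Book value $119,544.
Year 3: $147,285 × 7/45 = $22,911. Book value $96,633.
Year 4: $147,285 × 6/45 = $19,638. Book value $76,995.
Year 5: $147,285 × 5/45 = $16,365. Book value $60,630.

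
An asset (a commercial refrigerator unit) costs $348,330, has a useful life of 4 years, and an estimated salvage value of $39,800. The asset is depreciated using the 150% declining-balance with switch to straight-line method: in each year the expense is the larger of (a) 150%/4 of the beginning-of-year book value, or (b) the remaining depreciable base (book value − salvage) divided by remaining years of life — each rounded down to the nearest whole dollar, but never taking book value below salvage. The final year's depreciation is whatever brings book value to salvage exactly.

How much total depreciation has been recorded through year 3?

$263,288

Depreciable base = $348,330 − $39,800 = $308,530.
Year 1: DB = ⌊$348,330 × 150%/4⌋ = $130,623; SL = ⌊$308,530/4⌋ = $77,132 → take DB $130,623. Book value $217,707.
Year 2: DB = ⌊$217,707 × 150%/4⌋ = $81,640; SL = ⌊$177,907/3⌋ = $59,302 → take DB $81,640. Book value $136,067.
Year 3: DB = ⌊$136,067 × 150%/4⌋ = $51,025; SL = ⌊$96,267/2⌋ = $48,133 → take DB $51,025. Book value $85,042.
Accumulated through year 3 = $348,330 − $85,042 = $263,288.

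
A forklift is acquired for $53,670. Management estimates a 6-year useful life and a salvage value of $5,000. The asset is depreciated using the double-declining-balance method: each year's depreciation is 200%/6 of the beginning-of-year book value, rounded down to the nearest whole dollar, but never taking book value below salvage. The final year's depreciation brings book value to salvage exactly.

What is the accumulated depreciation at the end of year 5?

$46,602

Depreciable base = $53,670 − $5,000 = $48,670.
Year 1: ⌊$53,670 × 200%/6⌋ = $17,890. Book value $35,780.
Year 2: ⌊$35,780 × 200%/6⌋ = $11,926. Book value $23,854.
Year 3: ⌊$23,854 × 200%/6⌋ = $7,951. Book value $15,903.
Year 4: ⌊$15,903 × 200%/6⌋ = $5,301. Book value $10,602.
Year 5: ⌊$10,602 × 200%/6⌋ = $3,534. Book value $7,068.
Accumulated through year 5 = $53,670 − $7,068 = $46,602.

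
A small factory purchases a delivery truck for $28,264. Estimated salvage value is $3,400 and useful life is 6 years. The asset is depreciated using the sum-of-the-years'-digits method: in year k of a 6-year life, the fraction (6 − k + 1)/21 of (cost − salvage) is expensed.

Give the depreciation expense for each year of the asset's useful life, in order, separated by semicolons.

$7,104; $5,920; $4,736; $3,552; $2,368; $1,184

Depreciable base = $28,264 − $3,400 = $24,864.
Sum of the years' digits = 6+5+4+3+2+1 = 21.
Year 1: $24,864 × 6/21 = $7,104. Book value $21,160.
Year 2: $24,864 × 5/21 = $5,920. Book value $15,240.
Year 3: $24,864 × 4/21 = $4,736. Book value $10,504.
Year 4: $24,864 × 3/21 = $3,552. Book value $6,952.
Year 5: $24,864 × 2/21 = $2,368. Book value $4,584.
Year 6: $24,864 × 1/21 = $1,184. Book value $3,400.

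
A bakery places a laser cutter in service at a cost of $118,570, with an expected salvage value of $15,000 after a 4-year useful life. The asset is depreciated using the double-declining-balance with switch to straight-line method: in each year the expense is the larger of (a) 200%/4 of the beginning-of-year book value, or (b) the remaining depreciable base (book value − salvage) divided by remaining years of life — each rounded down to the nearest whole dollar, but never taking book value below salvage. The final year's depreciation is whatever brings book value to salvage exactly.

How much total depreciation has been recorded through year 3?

Depreciable base = $118,570 − $15,000 = $103,570.
Year 1: DB = ⌊$118,570 × 200%/4⌋ = $59,285; SL = ⌊$103,570/4⌋ = $25,892 → take DB $59,285. Book value $59,285.
Year 2: DB = ⌊$59,285 × 200%/4⌋ = $29,642; SL = ⌊$44,285/3⌋ = $14,761 → take DB $29,642. Book value $29,643.
Year 3: DB = ⌊$29,643 × 200%/4⌋ = $14,821; SL = ⌊$14,643/2⌋ = $7,321 → take DB $14,821, capped at $14,643. Book value $15,000.
Accumulated through year 3 = $118,570 − $15,000 = $103,570.

$103,570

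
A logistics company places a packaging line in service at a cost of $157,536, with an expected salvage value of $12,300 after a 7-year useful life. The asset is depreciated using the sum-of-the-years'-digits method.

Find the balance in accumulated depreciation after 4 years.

Depreciable base = $157,536 − $12,300 = $145,236.
Sum of the years' digits = 7+6+5+4+3+2+1 = 28.
Year 1: $145,236 × 7/28 = $36,309. Book value $121,227.
Year 2: $145,236 × 6/28 = $31,122. Book value $90,105.
Year 3: $145,236 × 5/28 = $25,935. Book value $64,170.
Year 4: $145,236 × 4/28 = $20,748. Book value $43,422.
Accumulated through year 4 = $157,536 − $43,422 = $114,114.

$114,114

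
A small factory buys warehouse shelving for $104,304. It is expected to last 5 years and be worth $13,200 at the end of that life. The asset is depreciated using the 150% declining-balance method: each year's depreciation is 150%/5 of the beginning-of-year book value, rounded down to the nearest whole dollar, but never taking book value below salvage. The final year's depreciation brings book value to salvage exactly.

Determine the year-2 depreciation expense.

$21,903

Depreciable base = $104,304 − $13,200 = $91,104.
Year 1: ⌊$104,304 × 150%/5⌋ = $31,291. Book value $73,013.
Year 2: ⌊$73,013 × 150%/5⌋ = $21,903. Book value $51,110.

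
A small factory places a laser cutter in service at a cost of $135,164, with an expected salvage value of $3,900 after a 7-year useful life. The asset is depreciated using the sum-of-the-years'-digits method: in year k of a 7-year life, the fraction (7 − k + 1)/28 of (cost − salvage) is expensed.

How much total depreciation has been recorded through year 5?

$117,200

Depreciable base = $135,164 − $3,900 = $131,264.
Sum of the years' digits = 7+6+5+4+3+2+1 = 28.
Year 1: $131,264 × 7/28 = $32,816. Book value $102,348.
Year 2: $131,264 × 6/28 = $28,128. Book value $74,220.
Year 3: $131,264 × 5/28 = $23,440. Book value $50,780.
Year 4: $131,264 × 4/28 = $18,752. Book value $32,028.
Year 5: $131,264 × 3/28 = $14,064. Book value $17,964.
Accumulated through year 5 = $135,164 − $17,964 = $117,200.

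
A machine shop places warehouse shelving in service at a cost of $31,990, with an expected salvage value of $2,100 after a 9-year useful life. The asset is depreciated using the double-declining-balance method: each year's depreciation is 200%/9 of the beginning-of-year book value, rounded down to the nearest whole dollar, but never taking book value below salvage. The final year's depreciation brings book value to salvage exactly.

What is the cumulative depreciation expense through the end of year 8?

$27,704

Depreciable base = $31,990 − $2,100 = $29,890.
Year 1: ⌊$31,990 × 200%/9⌋ = $7,108. Book value $24,882.
Year 2: ⌊$24,882 × 200%/9⌋ = $5,529. Book value $19,353.
Year 3: ⌊$19,353 × 200%/9⌋ = $4,300. Book value $15,053.
Year 4: ⌊$15,053 × 200%/9⌋ = $3,345. Book value $11,708.
Year 5: ⌊$11,708 × 200%/9⌋ = $2,601. Book value $9,107.
Year 6: ⌊$9,107 × 200%/9⌋ = $2,023. Book value $7,084.
Year 7: ⌊$7,084 × 200%/9⌋ = $1,574. Book value $5,510.
Year 8: ⌊$5,510 × 200%/9⌋ = $1,224. Book value $4,286.
Accumulated through year 8 = $31,990 − $4,286 = $27,704.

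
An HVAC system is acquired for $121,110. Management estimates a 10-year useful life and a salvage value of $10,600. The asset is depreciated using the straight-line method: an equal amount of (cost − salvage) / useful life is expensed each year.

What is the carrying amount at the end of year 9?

$21,651

Depreciable base = $121,110 − $10,600 = $110,510.
Annual expense = $110,510 / 10 = $11,051.
End of year 1: book value $110,059.
End of year 2: book value $99,008.
End of year 3: book value $87,957.
End of year 4: book value $76,906.
End of year 5: book value $65,855.
End of year 6: book value $54,804.
End of year 7: book value $43,753.
End of year 8: book value $32,702.
End of year 9: book value $21,651.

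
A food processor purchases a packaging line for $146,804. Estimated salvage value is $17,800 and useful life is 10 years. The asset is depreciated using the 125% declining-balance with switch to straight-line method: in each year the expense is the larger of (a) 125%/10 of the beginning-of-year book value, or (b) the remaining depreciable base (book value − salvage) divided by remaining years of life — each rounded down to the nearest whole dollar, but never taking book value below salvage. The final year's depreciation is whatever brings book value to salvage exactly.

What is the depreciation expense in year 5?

$11,376

Depreciable base = $146,804 − $17,800 = $129,004.
Year 1: DB = ⌊$146,804 × 125%/10⌋ = $18,350; SL = ⌊$129,004/10⌋ = $12,900 → take DB $18,350. Book value $128,454.
Year 2: DB = ⌊$128,454 × 125%/10⌋ = $16,056; SL = ⌊$110,654/9⌋ = $12,294 → take DB $16,056. Book value $112,398.
Year 3: DB = ⌊$112,398 × 125%/10⌋ = $14,049; SL = ⌊$94,598/8⌋ = $11,824 → take DB $14,049. Book value $98,349.
Year 4: DB = ⌊$98,349 × 125%/10⌋ = $12,293; SL = ⌊$80,549/7⌋ = $11,507 → take DB $12,293. Book value $86,056.
Year 5: DB = ⌊$86,056 × 125%/10⌋ = $10,757; SL = ⌊$68,256/6⌋ = $11,376 → take SL $11,376. Book value $74,680.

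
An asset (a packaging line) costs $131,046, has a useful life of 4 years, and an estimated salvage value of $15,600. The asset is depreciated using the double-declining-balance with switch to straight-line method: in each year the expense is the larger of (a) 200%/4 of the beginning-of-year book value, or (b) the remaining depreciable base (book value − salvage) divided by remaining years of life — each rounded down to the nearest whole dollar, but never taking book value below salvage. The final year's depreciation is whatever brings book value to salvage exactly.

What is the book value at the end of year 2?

$32,762

Depreciable base = $131,046 − $15,600 = $115,446.
Year 1: DB = ⌊$131,046 × 200%/4⌋ = $65,523; SL = ⌊$115,446/4⌋ = $28,861 → take DB $65,523. Book value $65,523.
Year 2: DB = ⌊$65,523 × 200%/4⌋ = $32,761; SL = ⌊$49,923/3⌋ = $16,641 → take DB $32,761. Book value $32,762.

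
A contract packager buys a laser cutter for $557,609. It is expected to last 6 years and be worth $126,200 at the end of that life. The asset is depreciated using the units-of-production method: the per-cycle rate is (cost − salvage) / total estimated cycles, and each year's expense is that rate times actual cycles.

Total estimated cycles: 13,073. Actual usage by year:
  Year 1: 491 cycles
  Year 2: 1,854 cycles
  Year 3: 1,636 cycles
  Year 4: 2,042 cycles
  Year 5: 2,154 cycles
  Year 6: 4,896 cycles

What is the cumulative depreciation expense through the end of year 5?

Depreciable base = $557,609 − $126,200 = $431,409.
Rate = $431,409 / 13,073 cycles = $33 per cycle.
Year 1: 491 × $33 = $16,203. Book value $541,406.
Year 2: 1,854 × $33 = $61,182. Book value $480,224.
Year 3: 1,636 × $33 = $53,988. Book value $426,236.
Year 4: 2,042 × $33 = $67,386. Book value $358,850.
Year 5: 2,154 × $33 = $71,082. Book value $287,768.
Accumulated through year 5 = $557,609 − $287,768 = $269,841.

$269,841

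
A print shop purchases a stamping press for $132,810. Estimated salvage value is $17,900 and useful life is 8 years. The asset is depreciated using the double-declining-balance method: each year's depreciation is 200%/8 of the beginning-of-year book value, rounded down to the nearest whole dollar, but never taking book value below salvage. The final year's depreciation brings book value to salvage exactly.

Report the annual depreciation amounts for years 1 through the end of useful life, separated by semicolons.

$33,202; $24,902; $18,676; $14,007; $10,505; $7,879; $5,739; $0

Depreciable base = $132,810 − $17,900 = $114,910.
Year 1: ⌊$132,810 × 200%/8⌋ = $33,202. Book value $99,608.
Year 2: ⌊$99,608 × 200%/8⌋ = $24,902. Book value $74,706.
Year 3: ⌊$74,706 × 200%/8⌋ = $18,676. Book value $56,030.
Year 4: ⌊$56,030 × 200%/8⌋ = $14,007. Book value $42,023.
Year 5: ⌊$42,023 × 200%/8⌋ = $10,505. Book value $31,518.
Year 6: ⌊$31,518 × 200%/8⌋ = $7,879. Book value $23,639.
Year 7: ⌊$23,639 × 200%/8⌋ = $5,909, capped at $5,739. Book value $17,900.
Year 8 (final): $17,900 − $17,900 = $0. Book value $17,900.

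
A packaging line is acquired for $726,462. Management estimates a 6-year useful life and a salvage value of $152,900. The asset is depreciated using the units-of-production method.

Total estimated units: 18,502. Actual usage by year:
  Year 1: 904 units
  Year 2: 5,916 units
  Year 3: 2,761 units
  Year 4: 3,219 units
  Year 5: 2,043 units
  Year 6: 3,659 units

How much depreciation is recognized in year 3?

$85,591

Depreciable base = $726,462 − $152,900 = $573,562.
Rate = $573,562 / 18,502 units = $31 per unit.
Year 1: 904 × $31 = $28,024. Book value $698,438.
Year 2: 5,916 × $31 = $183,396. Book value $515,042.
Year 3: 2,761 × $31 = $85,591. Book value $429,451.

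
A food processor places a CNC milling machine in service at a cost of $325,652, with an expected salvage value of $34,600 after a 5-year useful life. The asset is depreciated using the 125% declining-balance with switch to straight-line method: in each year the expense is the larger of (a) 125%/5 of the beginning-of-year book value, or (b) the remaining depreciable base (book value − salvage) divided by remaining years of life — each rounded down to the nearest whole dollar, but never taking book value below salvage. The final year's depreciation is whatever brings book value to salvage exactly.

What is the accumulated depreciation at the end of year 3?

Depreciable base = $325,652 − $34,600 = $291,052.
Year 1: DB = ⌊$325,652 × 125%/5⌋ = $81,413; SL = ⌊$291,052/5⌋ = $58,210 → take DB $81,413. Book value $244,239.
Year 2: DB = ⌊$244,239 × 125%/5⌋ = $61,059; SL = ⌊$209,639/4⌋ = $52,409 → take DB $61,059. Book value $183,180.
Year 3: DB = ⌊$183,180 × 125%/5⌋ = $45,795; SL = ⌊$148,580/3⌋ = $49,526 → take SL $49,526. Book value $133,654.
Accumulated through year 3 = $325,652 − $133,654 = $191,998.

$191,998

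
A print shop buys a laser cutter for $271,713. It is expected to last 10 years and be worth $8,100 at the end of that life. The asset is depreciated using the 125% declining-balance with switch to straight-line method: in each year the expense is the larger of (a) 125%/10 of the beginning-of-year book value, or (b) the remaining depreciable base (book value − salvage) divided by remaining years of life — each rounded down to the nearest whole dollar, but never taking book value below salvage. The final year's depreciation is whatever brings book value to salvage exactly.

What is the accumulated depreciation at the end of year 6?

Depreciable base = $271,713 − $8,100 = $263,613.
Year 1: DB = ⌊$271,713 × 125%/10⌋ = $33,964; SL = ⌊$263,613/10⌋ = $26,361 → take DB $33,964. Book value $237,749.
Year 2: DB = ⌊$237,749 × 125%/10⌋ = $29,718; SL = ⌊$229,649/9⌋ = $25,516 → take DB $29,718. Book value $208,031.
Year 3: DB = ⌊$208,031 × 125%/10⌋ = $26,003; SL = ⌊$199,931/8⌋ = $24,991 → take DB $26,003. Book value $182,028.
Year 4: DB = ⌊$182,028 × 125%/10⌋ = $22,753; SL = ⌊$173,928/7⌋ = $24,846 → take SL $24,846. Book value $157,182.
Year 5: DB = ⌊$157,182 × 125%/10⌋ = $19,647; SL = ⌊$149,082/6⌋ = $24,847 → take SL $24,847. Book value $132,335.
Year 6: DB = ⌊$132,335 × 125%/10⌋ = $16,541; SL = ⌊$124,235/5⌋ = $24,847 → take SL $24,847. Book value $107,488.
Accumulated through year 6 = $271,713 − $107,488 = $164,225.

$164,225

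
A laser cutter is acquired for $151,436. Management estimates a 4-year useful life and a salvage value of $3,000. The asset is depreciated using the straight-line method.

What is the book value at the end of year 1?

$114,327

Depreciable base = $151,436 − $3,000 = $148,436.
Annual expense = $148,436 / 4 = $37,109.
End of year 1: book value $114,327.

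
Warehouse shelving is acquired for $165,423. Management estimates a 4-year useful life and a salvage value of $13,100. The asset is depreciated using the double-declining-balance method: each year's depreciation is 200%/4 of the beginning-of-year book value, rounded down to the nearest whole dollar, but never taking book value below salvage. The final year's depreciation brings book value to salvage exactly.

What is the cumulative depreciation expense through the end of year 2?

Depreciable base = $165,423 − $13,100 = $152,323.
Year 1: ⌊$165,423 × 200%/4⌋ = $82,711. Book value $82,712.
Year 2: ⌊$82,712 × 200%/4⌋ = $41,356. Book value $41,356.
Accumulated through year 2 = $165,423 − $41,356 = $124,067.

$124,067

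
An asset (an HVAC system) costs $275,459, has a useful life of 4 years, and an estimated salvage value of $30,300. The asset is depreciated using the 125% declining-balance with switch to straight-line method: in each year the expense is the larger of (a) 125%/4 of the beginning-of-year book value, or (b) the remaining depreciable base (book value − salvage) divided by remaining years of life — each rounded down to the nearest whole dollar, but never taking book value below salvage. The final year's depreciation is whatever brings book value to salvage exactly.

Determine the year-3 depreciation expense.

$49,949

Depreciable base = $275,459 − $30,300 = $245,159.
Year 1: DB = ⌊$275,459 × 125%/4⌋ = $86,080; SL = ⌊$245,159/4⌋ = $61,289 → take DB $86,080. Book value $189,379.
Year 2: DB = ⌊$189,379 × 125%/4⌋ = $59,180; SL = ⌊$159,079/3⌋ = $53,026 → take DB $59,180. Book value $130,199.
Year 3: DB = ⌊$130,199 × 125%/4⌋ = $40,687; SL = ⌊$99,899/2⌋ = $49,949 → take SL $49,949. Book value $80,250.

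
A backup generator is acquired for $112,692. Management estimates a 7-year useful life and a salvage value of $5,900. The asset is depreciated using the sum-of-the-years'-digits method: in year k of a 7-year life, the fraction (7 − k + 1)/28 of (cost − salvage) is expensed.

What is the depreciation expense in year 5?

Depreciable base = $112,692 − $5,900 = $106,792.
Sum of the years' digits = 7+6+5+4+3+2+1 = 28.
Year 1: $106,792 × 7/28 = $26,698. Book value $85,994.
Year 2: $106,792 × 6/28 = $22,884. Book value $63,110.
Year 3: $106,792 × 5/28 = $19,070. Book value $44,040.
Year 4: $106,792 × 4/28 = $15,256. Book value $28,784.
Year 5: $106,792 × 3/28 = $11,442. Book value $17,342.

$11,442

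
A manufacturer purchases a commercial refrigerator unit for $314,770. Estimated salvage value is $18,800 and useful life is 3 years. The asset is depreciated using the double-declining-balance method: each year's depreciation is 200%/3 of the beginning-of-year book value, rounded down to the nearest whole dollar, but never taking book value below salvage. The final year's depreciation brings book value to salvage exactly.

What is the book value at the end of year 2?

$34,975

Depreciable base = $314,770 − $18,800 = $295,970.
Year 1: ⌊$314,770 × 200%/3⌋ = $209,846. Book value $104,924.
Year 2: ⌊$104,924 × 200%/3⌋ = $69,949. Book value $34,975.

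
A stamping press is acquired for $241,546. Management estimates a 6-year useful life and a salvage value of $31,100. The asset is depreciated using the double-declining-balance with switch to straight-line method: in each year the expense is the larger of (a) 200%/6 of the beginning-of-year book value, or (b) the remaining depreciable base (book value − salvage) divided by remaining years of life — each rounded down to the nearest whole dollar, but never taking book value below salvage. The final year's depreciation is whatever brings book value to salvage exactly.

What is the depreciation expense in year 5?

Depreciable base = $241,546 − $31,100 = $210,446.
Year 1: DB = ⌊$241,546 × 200%/6⌋ = $80,515; SL = ⌊$210,446/6⌋ = $35,074 → take DB $80,515. Book value $161,031.
Year 2: DB = ⌊$161,031 × 200%/6⌋ = $53,677; SL = ⌊$129,931/5⌋ = $25,986 → take DB $53,677. Book value $107,354.
Year 3: DB = ⌊$107,354 × 200%/6⌋ = $35,784; SL = ⌊$76,254/4⌋ = $19,063 → take DB $35,784. Book value $71,570.
Year 4: DB = ⌊$71,570 × 200%/6⌋ = $23,856; SL = ⌊$40,470/3⌋ = $13,490 → take DB $23,856. Book value $47,714.
Year 5: DB = ⌊$47,714 × 200%/6⌋ = $15,904; SL = ⌊$16,614/2⌋ = $8,307 → take DB $15,904. Book value $31,810.

$15,904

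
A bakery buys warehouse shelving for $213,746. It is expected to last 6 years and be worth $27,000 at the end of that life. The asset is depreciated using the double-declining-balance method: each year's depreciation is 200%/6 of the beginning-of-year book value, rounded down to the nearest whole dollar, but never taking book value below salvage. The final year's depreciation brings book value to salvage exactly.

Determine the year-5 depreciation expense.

$14,074

Depreciable base = $213,746 − $27,000 = $186,746.
Year 1: ⌊$213,746 × 200%/6⌋ = $71,248. Book value $142,498.
Year 2: ⌊$142,498 × 200%/6⌋ = $47,499. Book value $94,999.
Year 3: ⌊$94,999 × 200%/6⌋ = $31,666. Book value $63,333.
Year 4: ⌊$63,333 × 200%/6⌋ = $21,111. Book value $42,222.
Year 5: ⌊$42,222 × 200%/6⌋ = $14,074. Book value $28,148.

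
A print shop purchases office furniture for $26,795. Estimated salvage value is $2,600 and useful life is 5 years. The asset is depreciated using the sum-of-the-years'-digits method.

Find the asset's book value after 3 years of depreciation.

$7,439

Depreciable base = $26,795 − $2,600 = $24,195.
Sum of the years' digits = 5+4+3+2+1 = 15.
Year 1: $24,195 × 5/15 = $8,065. Book value $18,730.
Year 2: $24,195 × 4/15 = $6,452. Book value $12,278.
Year 3: $24,195 × 3/15 = $4,839. Book value $7,439.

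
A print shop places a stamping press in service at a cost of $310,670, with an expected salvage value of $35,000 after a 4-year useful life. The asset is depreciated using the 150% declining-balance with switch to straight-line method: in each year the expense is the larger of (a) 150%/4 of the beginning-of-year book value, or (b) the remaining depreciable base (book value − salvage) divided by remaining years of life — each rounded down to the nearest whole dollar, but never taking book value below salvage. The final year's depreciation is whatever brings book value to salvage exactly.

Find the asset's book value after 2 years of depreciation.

Depreciable base = $310,670 − $35,000 = $275,670.
Year 1: DB = ⌊$310,670 × 150%/4⌋ = $116,501; SL = ⌊$275,670/4⌋ = $68,917 → take DB $116,501. Book value $194,169.
Year 2: DB = ⌊$194,169 × 150%/4⌋ = $72,813; SL = ⌊$159,169/3⌋ = $53,056 → take DB $72,813. Book value $121,356.

$121,356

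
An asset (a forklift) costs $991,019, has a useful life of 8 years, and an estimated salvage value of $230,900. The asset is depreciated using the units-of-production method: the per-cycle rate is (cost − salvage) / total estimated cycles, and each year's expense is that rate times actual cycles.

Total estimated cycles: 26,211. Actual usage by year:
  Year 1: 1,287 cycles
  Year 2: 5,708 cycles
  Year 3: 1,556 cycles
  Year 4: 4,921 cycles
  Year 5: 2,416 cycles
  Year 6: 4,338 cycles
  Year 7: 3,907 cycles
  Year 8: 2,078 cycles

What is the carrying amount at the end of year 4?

Depreciable base = $991,019 − $230,900 = $760,119.
Rate = $760,119 / 26,211 cycles = $29 per cycle.
Year 1: 1,287 × $29 = $37,323. Book value $953,696.
Year 2: 5,708 × $29 = $165,532. Book value $788,164.
Year 3: 1,556 × $29 = $45,124. Book value $743,040.
Year 4: 4,921 × $29 = $142,709. Book value $600,331.

$600,331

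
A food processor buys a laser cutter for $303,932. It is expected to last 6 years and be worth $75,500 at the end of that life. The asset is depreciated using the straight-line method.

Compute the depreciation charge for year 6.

Depreciable base = $303,932 − $75,500 = $228,432.
Annual expense = $228,432 / 6 = $38,072.

$38,072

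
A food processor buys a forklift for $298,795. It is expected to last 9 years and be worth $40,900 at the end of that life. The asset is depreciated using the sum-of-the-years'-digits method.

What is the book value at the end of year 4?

Depreciable base = $298,795 − $40,900 = $257,895.
Sum of the years' digits = 9+8+7+6+5+4+3+2+1 = 45.
Year 1: $257,895 × 9/45 = $51,579. Book value $247,216.
Year 2: $257,895 × 8/45 = $45,848. Book value $201,368.
Year 3: $257,895 × 7/45 = $40,117. Book value $161,251.
Year 4: $257,895 × 6/45 = $34,386. Book value $126,865.

$126,865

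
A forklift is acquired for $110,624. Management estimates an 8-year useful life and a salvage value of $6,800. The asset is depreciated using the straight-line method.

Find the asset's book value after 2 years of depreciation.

Depreciable base = $110,624 − $6,800 = $103,824.
Annual expense = $103,824 / 8 = $12,978.
End of year 1: book value $97,646.
End of year 2: book value $84,668.

$84,668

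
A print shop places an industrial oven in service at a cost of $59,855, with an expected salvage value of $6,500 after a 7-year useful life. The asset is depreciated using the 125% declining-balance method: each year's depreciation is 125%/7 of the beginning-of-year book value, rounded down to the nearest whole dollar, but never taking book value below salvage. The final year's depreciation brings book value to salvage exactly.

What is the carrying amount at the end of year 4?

$27,252

Depreciable base = $59,855 − $6,500 = $53,355.
Year 1: ⌊$59,855 × 125%/7⌋ = $10,688. Book value $49,167.
Year 2: ⌊$49,167 × 125%/7⌋ = $8,779. Book value $40,388.
Year 3: ⌊$40,388 × 125%/7⌋ = $7,212. Book value $33,176.
Year 4: ⌊$33,176 × 125%/7⌋ = $5,924. Book value $27,252.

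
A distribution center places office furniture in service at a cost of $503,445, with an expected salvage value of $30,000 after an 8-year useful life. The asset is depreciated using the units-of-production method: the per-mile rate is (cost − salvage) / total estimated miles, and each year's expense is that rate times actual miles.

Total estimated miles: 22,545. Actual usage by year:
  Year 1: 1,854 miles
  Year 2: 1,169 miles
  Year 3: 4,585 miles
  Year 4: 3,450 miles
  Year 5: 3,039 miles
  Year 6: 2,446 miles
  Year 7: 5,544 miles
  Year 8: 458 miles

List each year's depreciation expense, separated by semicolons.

$38,934; $24,549; $96,285; $72,450; $63,819; $51,366; $116,424; $9,618

Depreciable base = $503,445 − $30,000 = $473,445.
Rate = $473,445 / 22,545 miles = $21 per mile.
Year 1: 1,854 × $21 = $38,934. Book value $464,511.
Year 2: 1,169 × $21 = $24,549. Book value $439,962.
Year 3: 4,585 × $21 = $96,285. Book value $343,677.
Year 4: 3,450 × $21 = $72,450. Book value $271,227.
Year 5: 3,039 × $21 = $63,819. Book value $207,408.
Year 6: 2,446 × $21 = $51,366. Book value $156,042.
Year 7: 5,544 × $21 = $116,424. Book value $39,618.
Year 8: 458 × $21 = $9,618. Book value $30,000.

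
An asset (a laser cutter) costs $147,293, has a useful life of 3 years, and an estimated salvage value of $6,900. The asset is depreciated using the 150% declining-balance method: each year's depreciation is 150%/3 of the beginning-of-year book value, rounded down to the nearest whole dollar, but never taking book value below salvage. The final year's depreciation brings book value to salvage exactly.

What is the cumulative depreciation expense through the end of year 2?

Depreciable base = $147,293 − $6,900 = $140,393.
Year 1: ⌊$147,293 × 150%/3⌋ = $73,646. Book value $73,647.
Year 2: ⌊$73,647 × 150%/3⌋ = $36,823. Book value $36,824.
Accumulated through year 2 = $147,293 − $36,824 = $110,469.

$110,469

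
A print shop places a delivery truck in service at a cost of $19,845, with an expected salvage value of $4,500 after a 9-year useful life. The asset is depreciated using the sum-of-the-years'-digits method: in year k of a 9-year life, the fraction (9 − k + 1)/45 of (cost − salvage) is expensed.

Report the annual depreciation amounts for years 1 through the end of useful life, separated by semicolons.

Depreciable base = $19,845 − $4,500 = $15,345.
Sum of the years' digits = 9+8+7+6+5+4+3+2+1 = 45.
Year 1: $15,345 × 9/45 = $3,069. Book value $16,776.
Year 2: $15,345 × 8/45 = $2,728. Book value $14,048.
Year 3: $15,345 × 7/45 = $2,387. Book value $11,661.
Year 4: $15,345 × 6/45 = $2,046. Book value $9,615.
Year 5: $15,345 × 5/45 = $1,705. Book value $7,910.
Year 6: $15,345 × 4/45 = $1,364. Book value $6,546.
Year 7: $15,345 × 3/45 = $1,023. Book value $5,523.
Year 8: $15,345 × 2/45 = $682. Book value $4,841.
Year 9: $15,345 × 1/45 = $341. Book value $4,500.

$3,069; $2,728; $2,387; $2,046; $1,705; $1,364; $1,023; $682; $341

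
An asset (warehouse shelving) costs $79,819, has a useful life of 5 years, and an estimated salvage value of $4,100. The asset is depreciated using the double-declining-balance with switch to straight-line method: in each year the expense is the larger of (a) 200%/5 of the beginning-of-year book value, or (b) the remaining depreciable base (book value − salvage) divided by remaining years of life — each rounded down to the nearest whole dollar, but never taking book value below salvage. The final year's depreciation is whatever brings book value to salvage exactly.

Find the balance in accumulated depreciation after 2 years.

$51,083

Depreciable base = $79,819 − $4,100 = $75,719.
Year 1: DB = ⌊$79,819 × 200%/5⌋ = $31,927; SL = ⌊$75,719/5⌋ = $15,143 → take DB $31,927. Book value $47,892.
Year 2: DB = ⌊$47,892 × 200%/5⌋ = $19,156; SL = ⌊$43,792/4⌋ = $10,948 → take DB $19,156. Book value $28,736.
Accumulated through year 2 = $79,819 − $28,736 = $51,083.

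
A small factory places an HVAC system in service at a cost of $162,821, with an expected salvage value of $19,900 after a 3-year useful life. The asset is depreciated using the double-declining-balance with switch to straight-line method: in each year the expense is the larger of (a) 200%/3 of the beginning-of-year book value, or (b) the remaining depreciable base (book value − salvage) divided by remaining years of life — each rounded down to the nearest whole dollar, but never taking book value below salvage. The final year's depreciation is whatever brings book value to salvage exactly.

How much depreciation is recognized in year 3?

Depreciable base = $162,821 − $19,900 = $142,921.
Year 1: DB = ⌊$162,821 × 200%/3⌋ = $108,547; SL = ⌊$142,921/3⌋ = $47,640 → take DB $108,547. Book value $54,274.
Year 2: DB = ⌊$54,274 × 200%/3⌋ = $36,182; SL = ⌊$34,374/2⌋ = $17,187 → take DB $36,182, capped at $34,374. Book value $19,900.
Year 3 (final): $19,900 − $19,900 = $0. Book value $19,900.

$0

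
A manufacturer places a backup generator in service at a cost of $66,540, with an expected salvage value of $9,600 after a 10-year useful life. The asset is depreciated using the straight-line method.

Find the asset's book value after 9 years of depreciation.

$15,294

Depreciable base = $66,540 − $9,600 = $56,940.
Annual expense = $56,940 / 10 = $5,694.
End of year 1: book value $60,846.
End of year 2: book value $55,152.
End of year 3: book value $49,458.
End of year 4: book value $43,764.
End of year 5: book value $38,070.
End of year 6: book value $32,376.
End of year 7: book value $26,682.
End of year 8: book value $20,988.
End of year 9: book value $15,294.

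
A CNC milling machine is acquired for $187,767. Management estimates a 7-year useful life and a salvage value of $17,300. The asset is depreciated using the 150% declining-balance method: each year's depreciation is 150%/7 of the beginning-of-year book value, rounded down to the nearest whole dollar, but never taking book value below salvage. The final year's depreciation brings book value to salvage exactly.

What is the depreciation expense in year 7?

$26,880

Depreciable base = $187,767 − $17,300 = $170,467.
Year 1: ⌊$187,767 × 150%/7⌋ = $40,235. Book value $147,532.
Year 2: ⌊$147,532 × 150%/7⌋ = $31,614. Book value $115,918.
Year 3: ⌊$115,918 × 150%/7⌋ = $24,839. Book value $91,079.
Year 4: ⌊$91,079 × 150%/7⌋ = $19,516. Book value $71,563.
Year 5: ⌊$71,563 × 150%/7⌋ = $15,334. Book value $56,229.
Year 6: ⌊$56,229 × 150%/7⌋ = $12,049. Book value $44,180.
Year 7 (final): $44,180 − $17,300 = $26,880. Book value $17,300.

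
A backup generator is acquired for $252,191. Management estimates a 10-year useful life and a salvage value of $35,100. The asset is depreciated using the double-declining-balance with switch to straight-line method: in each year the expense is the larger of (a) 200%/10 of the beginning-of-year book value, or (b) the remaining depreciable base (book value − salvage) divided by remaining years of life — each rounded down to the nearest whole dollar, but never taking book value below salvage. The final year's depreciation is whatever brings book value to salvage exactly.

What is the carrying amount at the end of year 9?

Depreciable base = $252,191 − $35,100 = $217,091.
Year 1: DB = ⌊$252,191 × 200%/10⌋ = $50,438; SL = ⌊$217,091/10⌋ = $21,709 → take DB $50,438. Book value $201,753.
Year 2: DB = ⌊$201,753 × 200%/10⌋ = $40,350; SL = ⌊$166,653/9⌋ = $18,517 → take DB $40,350. Book value $161,403.
Year 3: DB = ⌊$161,403 × 200%/10⌋ = $32,280; SL = ⌊$126,303/8⌋ = $15,787 → take DB $32,280. Book value $129,123.
Year 4: DB = ⌊$129,123 × 200%/10⌋ = $25,824; SL = ⌊$94,023/7⌋ = $13,431 → take DB $25,824. Book value $103,299.
Year 5: DB = ⌊$103,299 × 200%/10⌋ = $20,659; SL = ⌊$68,199/6⌋ = $11,366 → take DB $20,659. Book value $82,640.
Year 6: DB = ⌊$82,640 × 200%/10⌋ = $16,528; SL = ⌊$47,540/5⌋ = $9,508 → take DB $16,528. Book value $66,112.
Year 7: DB = ⌊$66,112 × 200%/10⌋ = $13,222; SL = ⌊$31,012/4⌋ = $7,753 → take DB $13,222. Book value $52,890.
Year 8: DB = ⌊$52,890 × 200%/10⌋ = $10,578; SL = ⌊$17,790/3⌋ = $5,930 → take DB $10,578. Book value $42,312.
Year 9: DB = ⌊$42,312 × 200%/10⌋ = $8,462; SL = ⌊$7,212/2⌋ = $3,606 → take DB $8,462, capped at $7,212. Book value $35,100.

$35,100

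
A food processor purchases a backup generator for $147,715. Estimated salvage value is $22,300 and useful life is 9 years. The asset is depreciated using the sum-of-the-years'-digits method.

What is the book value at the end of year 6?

Depreciable base = $147,715 − $22,300 = $125,415.
Sum of the years' digits = 9+8+7+6+5+4+3+2+1 = 45.
Year 1: $125,415 × 9/45 = $25,083. Book value $122,632.
Year 2: $125,415 × 8/45 = $22,296. Book value $100,336.
Year 3: $125,415 × 7/45 = $19,509. Book value $80,827.
Year 4: $125,415 × 6/45 = $16,722. Book value $64,105.
Year 5: $125,415 × 5/45 = $13,935. Book value $50,170.
Year 6: $125,415 × 4/45 = $11,148. Book value $39,022.

$39,022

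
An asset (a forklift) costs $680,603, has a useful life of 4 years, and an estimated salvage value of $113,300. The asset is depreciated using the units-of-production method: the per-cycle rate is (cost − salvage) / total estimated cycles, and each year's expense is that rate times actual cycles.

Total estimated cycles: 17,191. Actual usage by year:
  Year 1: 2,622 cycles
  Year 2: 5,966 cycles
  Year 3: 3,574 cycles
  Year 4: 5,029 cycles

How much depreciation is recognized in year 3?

Depreciable base = $680,603 − $113,300 = $567,303.
Rate = $567,303 / 17,191 cycles = $33 per cycle.
Year 1: 2,622 × $33 = $86,526. Book value $594,077.
Year 2: 5,966 × $33 = $196,878. Book value $397,199.
Year 3: 3,574 × $33 = $117,942. Book value $279,257.

$117,942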